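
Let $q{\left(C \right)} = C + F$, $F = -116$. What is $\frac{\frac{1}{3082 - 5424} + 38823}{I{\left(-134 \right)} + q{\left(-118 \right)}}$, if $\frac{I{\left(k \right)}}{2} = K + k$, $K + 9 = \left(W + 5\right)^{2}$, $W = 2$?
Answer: $- \frac{90923465}{988324} \approx -91.998$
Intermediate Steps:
$K = 40$ ($K = -9 + \left(2 + 5\right)^{2} = -9 + 7^{2} = -9 + 49 = 40$)
$I{\left(k \right)} = 80 + 2 k$ ($I{\left(k \right)} = 2 \left(40 + k\right) = 80 + 2 k$)
$q{\left(C \right)} = -116 + C$ ($q{\left(C \right)} = C - 116 = -116 + C$)
$\frac{\frac{1}{3082 - 5424} + 38823}{I{\left(-134 \right)} + q{\left(-118 \right)}} = \frac{\frac{1}{3082 - 5424} + 38823}{\left(80 + 2 \left(-134\right)\right) - 234} = \frac{\frac{1}{-2342} + 38823}{\left(80 - 268\right) - 234} = \frac{- \frac{1}{2342} + 38823}{-188 - 234} = \frac{90923465}{2342 \left(-422\right)} = \frac{90923465}{2342} \left(- \frac{1}{422}\right) = - \frac{90923465}{988324}$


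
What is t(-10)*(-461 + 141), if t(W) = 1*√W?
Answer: -320*I*√10 ≈ -1011.9*I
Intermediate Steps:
t(W) = √W
t(-10)*(-461 + 141) = √(-10)*(-461 + 141) = (I*√10)*(-320) = -320*I*√10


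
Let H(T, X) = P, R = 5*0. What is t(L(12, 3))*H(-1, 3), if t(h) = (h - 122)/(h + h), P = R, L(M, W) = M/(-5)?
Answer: 0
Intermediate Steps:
L(M, W) = -M/5 (L(M, W) = M*(-⅕) = -M/5)
R = 0
P = 0
t(h) = (-122 + h)/(2*h) (t(h) = (-122 + h)/((2*h)) = (-122 + h)*(1/(2*h)) = (-122 + h)/(2*h))
H(T, X) = 0
t(L(12, 3))*H(-1, 3) = ((-122 - ⅕*12)/(2*((-⅕*12))))*0 = ((-122 - 12/5)/(2*(-12/5)))*0 = ((½)*(-5/12)*(-622/5))*0 = (311/12)*0 = 0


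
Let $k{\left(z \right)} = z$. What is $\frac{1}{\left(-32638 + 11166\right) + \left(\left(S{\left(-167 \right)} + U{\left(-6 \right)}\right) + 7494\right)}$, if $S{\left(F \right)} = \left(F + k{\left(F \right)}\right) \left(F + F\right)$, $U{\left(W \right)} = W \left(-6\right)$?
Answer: $\frac{1}{97614} \approx 1.0244 \cdot 10^{-5}$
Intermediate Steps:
$U{\left(W \right)} = - 6 W$
$S{\left(F \right)} = 4 F^{2}$ ($S{\left(F \right)} = \left(F + F\right) \left(F + F\right) = 2 F 2 F = 4 F^{2}$)
$\frac{1}{\left(-32638 + 11166\right) + \left(\left(S{\left(-167 \right)} + U{\left(-6 \right)}\right) + 7494\right)} = \frac{1}{\left(-32638 + 11166\right) + \left(\left(4 \left(-167\right)^{2} - -36\right) + 7494\right)} = \frac{1}{-21472 + \left(\left(4 \cdot 27889 + 36\right) + 7494\right)} = \frac{1}{-21472 + \left(\left(111556 + 36\right) + 7494\right)} = \frac{1}{-21472 + \left(111592 + 7494\right)} = \frac{1}{-21472 + 119086} = \frac{1}{97614}$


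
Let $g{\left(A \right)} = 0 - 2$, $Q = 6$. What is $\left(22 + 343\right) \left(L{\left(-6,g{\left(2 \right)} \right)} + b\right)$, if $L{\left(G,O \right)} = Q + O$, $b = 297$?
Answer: $109865$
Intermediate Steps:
$g{\left(A \right)} = -2$ ($g{\left(A \right)} = 0 - 2 = -2$)
$L{\left(G,O \right)} = 6 + O$
$\left(22 + 343\right) \left(L{\left(-6,g{\left(2 \right)} \right)} + b\right) = \left(22 + 343\right) \left(\left(6 - 2\right) + 297\right) = 365 \left(4 + 297\right) = 365 \cdot 301 = 109865$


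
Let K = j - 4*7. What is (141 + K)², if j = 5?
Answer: 13924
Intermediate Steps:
K = -23 (K = 5 - 4*7 = 5 - 28 = -23)
(141 + K)² = (141 - 23)² = 118² = 13924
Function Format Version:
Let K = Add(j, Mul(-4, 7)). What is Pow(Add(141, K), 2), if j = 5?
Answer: 13924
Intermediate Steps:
K = -23 (K = Add(5, Mul(-4, 7)) = Add(5, -28) = -23)
Pow(Add(141, K), 2) = Pow(Add(141, -23), 2) = Pow(118, 2) = 13924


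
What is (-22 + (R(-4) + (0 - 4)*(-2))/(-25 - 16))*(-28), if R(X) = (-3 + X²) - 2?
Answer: 25788/41 ≈ 628.98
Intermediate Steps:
R(X) = -5 + X²
(-22 + (R(-4) + (0 - 4)*(-2))/(-25 - 16))*(-28) = (-22 + ((-5 + (-4)²) + (0 - 4)*(-2))/(-25 - 16))*(-28) = (-22 + ((-5 + 16) - 4*(-2))/(-41))*(-28) = (-22 + (11 + 8)*(-1/41))*(-28) = (-22 + 19*(-1/41))*(-28) = (-22 - 19/41)*(-28) = -921/41*(-28) = 25788/41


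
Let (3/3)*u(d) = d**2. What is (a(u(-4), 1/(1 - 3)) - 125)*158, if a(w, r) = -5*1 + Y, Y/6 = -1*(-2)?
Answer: -18644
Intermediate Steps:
Y = 12 (Y = 6*(-1*(-2)) = 6*2 = 12)
u(d) = d**2
a(w, r) = 7 (a(w, r) = -5*1 + 12 = -5 + 12 = 7)
(a(u(-4), 1/(1 - 3)) - 125)*158 = (7 - 125)*158 = -118*158 = -18644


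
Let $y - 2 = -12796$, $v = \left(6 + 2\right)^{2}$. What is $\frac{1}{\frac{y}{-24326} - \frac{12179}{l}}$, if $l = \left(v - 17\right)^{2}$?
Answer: $- \frac{26868067}{134002204} \approx -0.2005$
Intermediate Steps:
$v = 64$ ($v = 8^{2} = 64$)
$y = -12794$ ($y = 2 - 12796 = -12794$)
$l = 2209$ ($l = \left(64 - 17\right)^{2} = 47^{2} = 2209$)
$\frac{1}{\frac{y}{-24326} - \frac{12179}{l}} = \frac{1}{- \frac{12794}{-24326} - \frac{12179}{2209}} = \frac{1}{\left(-12794\right) \left(- \frac{1}{24326}\right) - \frac{12179}{2209}} = \frac{1}{\frac{6397}{12163} - \frac{12179}{2209}} = \frac{1}{- \frac{134002204}{26868067}} = - \frac{26868067}{134002204}$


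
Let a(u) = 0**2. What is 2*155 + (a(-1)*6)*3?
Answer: 310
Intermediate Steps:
a(u) = 0
2*155 + (a(-1)*6)*3 = 2*155 + (0*6)*3 = 310 + 0*3 = 310 + 0 = 310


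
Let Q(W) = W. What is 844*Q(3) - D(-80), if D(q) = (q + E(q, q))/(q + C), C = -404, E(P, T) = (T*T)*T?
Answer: 178352/121 ≈ 1474.0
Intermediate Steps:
E(P, T) = T³ (E(P, T) = T²*T = T³)
D(q) = (q + q³)/(-404 + q) (D(q) = (q + q³)/(q - 404) = (q + q³)/(-404 + q))
844*Q(3) - D(-80) = 844*3 - (-80 + (-80)³)/(-404 - 80) = 2532 - (-80 - 512000)/(-484) = 2532 - (-1)*(-512080)/484 = 2532 - 1*128020/121 = 2532 - 128020/121 = 178352/121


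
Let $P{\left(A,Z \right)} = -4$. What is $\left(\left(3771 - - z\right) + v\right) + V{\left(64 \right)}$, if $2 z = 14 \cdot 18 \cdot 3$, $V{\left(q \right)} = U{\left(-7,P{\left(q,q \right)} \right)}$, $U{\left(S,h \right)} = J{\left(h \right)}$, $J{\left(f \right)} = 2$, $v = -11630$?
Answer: $-7479$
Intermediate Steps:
$U{\left(S,h \right)} = 2$
$V{\left(q \right)} = 2$
$z = 378$ ($z = \frac{14 \cdot 18 \cdot 3}{2} = \frac{252 \cdot 3}{2} = \frac{1}{2} \cdot 756 = 378$)
$\left(\left(3771 - - z\right) + v\right) + V{\left(64 \right)} = \left(\left(3771 - \left(-1\right) 378\right) - 11630\right) + 2 = \left(\left(3771 - -378\right) - 11630\right) + 2 = \left(\left(3771 + 378\right) - 11630\right) + 2 = \left(4149 - 11630\right) + 2 = -7481 + 2 = -7479$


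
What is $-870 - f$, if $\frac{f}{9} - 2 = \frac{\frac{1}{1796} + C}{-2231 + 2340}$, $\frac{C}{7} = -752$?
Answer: $- \frac{88751145}{195764} \approx -453.36$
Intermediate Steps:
$C = -5264$ ($C = 7 \left(-752\right) = -5264$)
$f = - \frac{81563535}{195764}$ ($f = 18 + 9 \frac{\frac{1}{1796} - 5264}{-2231 + 2340} = 18 + 9 \frac{\frac{1}{1796} - 5264}{109} = 18 + 9 \left(\left(- \frac{9454143}{1796}\right) \frac{1}{109}\right) = 18 + 9 \left(- \frac{9454143}{195764}\right) = 18 - \frac{85087287}{195764} = - \frac{81563535}{195764} \approx -416.64$)
$-870 - f = -870 - - \frac{81563535}{195764} = -870 + \frac{81563535}{195764} = - \frac{88751145}{195764}$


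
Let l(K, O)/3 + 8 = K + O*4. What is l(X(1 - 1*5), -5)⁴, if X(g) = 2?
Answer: 37015056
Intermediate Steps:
l(K, O) = -24 + 3*K + 12*O (l(K, O) = -24 + 3*(K + O*4) = -24 + 3*(K + 4*O) = -24 + (3*K + 12*O) = -24 + 3*K + 12*O)
l(X(1 - 1*5), -5)⁴ = (-24 + 3*2 + 12*(-5))⁴ = (-24 + 6 - 60)⁴ = (-78)⁴ = 37015056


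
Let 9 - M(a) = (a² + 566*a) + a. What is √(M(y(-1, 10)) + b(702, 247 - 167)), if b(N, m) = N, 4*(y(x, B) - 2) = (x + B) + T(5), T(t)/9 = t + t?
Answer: I*√242749/4 ≈ 123.17*I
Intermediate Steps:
T(t) = 18*t (T(t) = 9*(t + t) = 9*(2*t) = 18*t)
y(x, B) = 49/2 + B/4 + x/4 (y(x, B) = 2 + ((x + B) + 18*5)/4 = 2 + ((B + x) + 90)/4 = 2 + (90 + B + x)/4 = 2 + (45/2 + B/4 + x/4) = 49/2 + B/4 + x/4)
M(a) = 9 - a² - 567*a (M(a) = 9 - ((a² + 566*a) + a) = 9 - (a² + 567*a) = 9 + (-a² - 567*a) = 9 - a² - 567*a)
√(M(y(-1, 10)) + b(702, 247 - 167)) = √((9 - (49/2 + (¼)*10 + (¼)*(-1))² - 567*(49/2 + (¼)*10 + (¼)*(-1))) + 702) = √((9 - (49/2 + 5/2 - ¼)² - 567*(49/2 + 5/2 - ¼)) + 702) = √((9 - (107/4)² - 567*107/4) + 702) = √((9 - 1*11449/16 - 60669/4) + 702) = √((9 - 11449/16 - 60669/4) + 702) = √(-253981/16 + 702) = √(-242749/16) = I*√242749/4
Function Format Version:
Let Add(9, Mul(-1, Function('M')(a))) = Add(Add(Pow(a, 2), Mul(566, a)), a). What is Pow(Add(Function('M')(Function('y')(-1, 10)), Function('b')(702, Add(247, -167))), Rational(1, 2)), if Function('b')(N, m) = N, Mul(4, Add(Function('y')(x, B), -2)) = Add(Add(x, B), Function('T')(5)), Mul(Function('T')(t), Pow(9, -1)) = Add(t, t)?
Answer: Mul(Rational(1, 4), I, Pow(242749, Rational(1, 2))) ≈ Mul(123.17, I)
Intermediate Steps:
Function('T')(t) = Mul(18, t) (Function('T')(t) = Mul(9, Add(t, t)) = Mul(9, Mul(2, t)) = Mul(18, t))
Function('y')(x, B) = Add(Rational(49, 2), Mul(Rational(1, 4), B), Mul(Rational(1, 4), x)) (Function('y')(x, B) = Add(2, Mul(Rational(1, 4), Add(Add(x, B), Mul(18, 5)))) = Add(2, Mul(Rational(1, 4), Add(Add(B, x), 90))) = Add(2, Mul(Rational(1, 4), Add(90, B, x))) = Add(2, Add(Rational(45, 2), Mul(Rational(1, 4), B), Mul(Rational(1, 4), x))) = Add(Rational(49, 2), Mul(Rational(1, 4), B), Mul(Rational(1, 4), x)))
Function('M')(a) = Add(9, Mul(-1, Pow(a, 2)), Mul(-567, a)) (Function('M')(a) = Add(9, Mul(-1, Add(Add(Pow(a, 2), Mul(566, a)), a))) = Add(9, Mul(-1, Add(Pow(a, 2), Mul(567, a)))) = Add(9, Add(Mul(-1, Pow(a, 2)), Mul(-567, a))) = Add(9, Mul(-1, Pow(a, 2)), Mul(-567, a)))
Pow(Add(Function('M')(Function('y')(-1, 10)), Function('b')(702, Add(247, -167))), Rational(1, 2)) = Pow(Add(Add(9, Mul(-1, Pow(Add(Rational(49, 2), Mul(Rational(1, 4), 10), Mul(Rational(1, 4), -1)), 2)), Mul(-567, Add(Rational(49, 2), Mul(Rational(1, 4), 10), Mul(Rational(1, 4), -1)))), 702), Rational(1, 2)) = Pow(Add(Add(9, Mul(-1, Pow(Add(Rational(49, 2), Rational(5, 2), Rational(-1, 4)), 2)), Mul(-567, Add(Rational(49, 2), Rational(5, 2), Rational(-1, 4)))), 702), Rational(1, 2)) = Pow(Add(Add(9, Mul(-1, Pow(Rational(107, 4), 2)), Mul(-567, Rational(107, 4))), 702), Rational(1, 2)) = Pow(Add(Add(9, Mul(-1, Rational(11449, 16)), Rational(-60669, 4)), 702), Rational(1, 2)) = Pow(Add(Add(9, Rational(-11449, 16), Rational(-60669, 4)), 702), Rational(1, 2)) = Pow(Add(Rational(-253981, 16), 702), Rational(1, 2)) = Pow(Rational(-242749, 16), Rational(1, 2)) = Mul(Rational(1, 4), I, Pow(242749, Rational(1, 2)))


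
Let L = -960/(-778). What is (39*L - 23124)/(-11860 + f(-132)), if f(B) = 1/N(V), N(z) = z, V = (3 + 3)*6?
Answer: 323154576/166087051 ≈ 1.9457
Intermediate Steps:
V = 36 (V = 6*6 = 36)
L = 480/389 (L = -960*(-1/778) = 480/389 ≈ 1.2339)
f(B) = 1/36
(39*L - 23124)/(-11860 + f(-132)) = (39*(480/389) - 23124)/(-11860 + 1/36) = (18720/389 - 23124)/(-426959/36) = -8976516/389*(-36/426959) = 323154576/166087051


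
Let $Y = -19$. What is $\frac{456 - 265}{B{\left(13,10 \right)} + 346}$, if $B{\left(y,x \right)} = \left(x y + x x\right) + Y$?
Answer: $\frac{191}{557} \approx 0.34291$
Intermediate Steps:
$B{\left(y,x \right)} = -19 + x^{2} + x y$ ($B{\left(y,x \right)} = \left(x y + x x\right) - 19 = \left(x y + x^{2}\right) - 19 = \left(x^{2} + x y\right) - 19 = -19 + x^{2} + x y$)
$\frac{456 - 265}{B{\left(13,10 \right)} + 346} = \frac{456 - 265}{\left(-19 + 10^{2} + 10 \cdot 13\right) + 346} = \frac{191}{\left(-19 + 100 + 130\right) + 346} = \frac{191}{211 + 346} = \frac{191}{557}$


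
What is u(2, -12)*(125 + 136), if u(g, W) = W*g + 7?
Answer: -4437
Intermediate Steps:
u(g, W) = 7 + W*g
u(2, -12)*(125 + 136) = (7 - 12*2)*(125 + 136) = (7 - 24)*261 = -17*261 = -4437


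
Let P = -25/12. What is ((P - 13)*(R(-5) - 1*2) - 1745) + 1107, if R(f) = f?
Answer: -6389/12 ≈ -532.42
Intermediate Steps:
P = -25/12 (P = -25*1/12 = -25/12 ≈ -2.0833)
((P - 13)*(R(-5) - 1*2) - 1745) + 1107 = ((-25/12 - 13)*(-5 - 1*2) - 1745) + 1107 = (-181*(-5 - 2)/12 - 1745) + 1107 = (-181/12*(-7) - 1745) + 1107 = (1267/12 - 1745) + 1107 = -19673/12 + 1107 = -6389/12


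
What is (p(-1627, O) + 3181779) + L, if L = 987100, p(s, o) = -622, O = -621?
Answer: 4168257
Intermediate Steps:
(p(-1627, O) + 3181779) + L = (-622 + 3181779) + 987100 = 3181157 + 987100 = 4168257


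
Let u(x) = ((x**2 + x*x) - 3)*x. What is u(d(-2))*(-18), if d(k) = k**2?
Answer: -2088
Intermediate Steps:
u(x) = x*(-3 + 2*x**2) (u(x) = ((x**2 + x**2) - 3)*x = (2*x**2 - 3)*x = (-3 + 2*x**2)*x = x*(-3 + 2*x**2))
u(d(-2))*(-18) = ((-2)**2*(-3 + 2*((-2)**2)**2))*(-18) = (4*(-3 + 2*4**2))*(-18) = (4*(-3 + 2*16))*(-18) = (4*(-3 + 32))*(-18) = (4*29)*(-18) = 116*(-18) = -2088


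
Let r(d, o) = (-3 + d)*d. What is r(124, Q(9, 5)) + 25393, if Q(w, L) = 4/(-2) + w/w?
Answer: 40397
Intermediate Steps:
Q(w, L) = -1 (Q(w, L) = 4*(-½) + 1 = -2 + 1 = -1)
r(d, o) = d*(-3 + d)
r(124, Q(9, 5)) + 25393 = 124*(-3 + 124) + 25393 = 124*121 + 25393 = 15004 + 25393 = 40397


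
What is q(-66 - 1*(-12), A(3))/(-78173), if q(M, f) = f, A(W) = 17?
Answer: -17/78173 ≈ -0.00021747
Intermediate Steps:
q(-66 - 1*(-12), A(3))/(-78173) = 17/(-78173) = 17*(-1/78173) = -17/78173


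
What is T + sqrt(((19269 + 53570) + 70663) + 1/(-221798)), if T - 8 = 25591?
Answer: 25599 + sqrt(7059488015857810)/221798 ≈ 25978.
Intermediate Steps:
T = 25599 (T = 8 + 25591 = 25599)
T + sqrt(((19269 + 53570) + 70663) + 1/(-221798)) = 25599 + sqrt(((19269 + 53570) + 70663) + 1/(-221798)) = 25599 + sqrt((72839 + 70663) - 1/221798) = 25599 + sqrt(143502 - 1/221798) = 25599 + sqrt(31828456595/221798) = 25599 + sqrt(7059488015857810)/221798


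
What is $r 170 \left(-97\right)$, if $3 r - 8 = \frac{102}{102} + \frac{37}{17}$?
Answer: $- \frac{184300}{3} \approx -61433.0$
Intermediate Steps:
$r = \frac{190}{51}$ ($r = \frac{8}{3} + \frac{\frac{102}{102} + \frac{37}{17}}{3} = \frac{8}{3} + \frac{102 \cdot \frac{1}{102} + 37 \cdot \frac{1}{17}}{3} = \frac{8}{3} + \frac{1 + \frac{37}{17}}{3} = \frac{8}{3} + \frac{1}{3} \cdot \frac{54}{17} = \frac{8}{3} + \frac{18}{17} = \frac{190}{51} \approx 3.7255$)
$r 170 \left(-97\right) = \frac{190}{51} \cdot 170 \left(-97\right) = \frac{1900}{3} \left(-97\right) = - \frac{184300}{3}$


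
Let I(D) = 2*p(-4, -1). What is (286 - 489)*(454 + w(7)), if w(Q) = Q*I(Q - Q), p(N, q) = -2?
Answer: -86478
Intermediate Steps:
I(D) = -4 (I(D) = 2*(-2) = -4)
w(Q) = -4*Q (w(Q) = Q*(-4) = -4*Q)
(286 - 489)*(454 + w(7)) = (286 - 489)*(454 - 4*7) = -203*(454 - 28) = -203*426 = -86478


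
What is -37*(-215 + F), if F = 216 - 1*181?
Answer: 6660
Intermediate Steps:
F = 35 (F = 216 - 181 = 35)
-37*(-215 + F) = -37*(-215 + 35) = -37*(-180) = 6660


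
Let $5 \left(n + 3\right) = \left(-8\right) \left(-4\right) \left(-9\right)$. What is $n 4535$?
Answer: $-274821$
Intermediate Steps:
$n = - \frac{303}{5}$ ($n = -3 + \frac{\left(-8\right) \left(-4\right) \left(-9\right)}{5} = -3 + \frac{32 \left(-9\right)}{5} = -3 + \frac{1}{5} \left(-288\right) = -3 - \frac{288}{5} = - \frac{303}{5} \approx -60.6$)
$n 4535 = \left(- \frac{303}{5}\right) 4535 = -274821$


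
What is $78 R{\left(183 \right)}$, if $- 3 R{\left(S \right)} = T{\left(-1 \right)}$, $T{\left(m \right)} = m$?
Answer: $26$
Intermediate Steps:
$R{\left(S \right)} = \frac{1}{3}$ ($R{\left(S \right)} = \left(- \frac{1}{3}\right) \left(-1\right) = \frac{1}{3}$)
$78 R{\left(183 \right)} = 78 \cdot \frac{1}{3} = 26$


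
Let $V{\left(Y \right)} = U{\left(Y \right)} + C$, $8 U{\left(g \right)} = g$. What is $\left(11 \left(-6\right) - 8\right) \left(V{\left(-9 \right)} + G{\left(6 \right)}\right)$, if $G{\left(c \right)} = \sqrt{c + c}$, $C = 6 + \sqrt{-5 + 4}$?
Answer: $- \frac{1443}{4} - 148 \sqrt{3} - 74 i \approx -617.09 - 74.0 i$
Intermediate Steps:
$U{\left(g \right)} = \frac{g}{8}$
$C = 6 + i$ ($C = 6 + \sqrt{-1} = 6 + i \approx 6.0 + 1.0 i$)
$G{\left(c \right)} = \sqrt{2} \sqrt{c}$ ($G{\left(c \right)} = \sqrt{2 c} = \sqrt{2} \sqrt{c}$)
$V{\left(Y \right)} = 6 + i + \frac{Y}{8}$ ($V{\left(Y \right)} = \frac{Y}{8} + \left(6 + i\right) = 6 + i + \frac{Y}{8}$)
$\left(11 \left(-6\right) - 8\right) \left(V{\left(-9 \right)} + G{\left(6 \right)}\right) = \left(11 \left(-6\right) - 8\right) \left(\left(6 + i + \frac{1}{8} \left(-9\right)\right) + \sqrt{2} \sqrt{6}\right) = \left(-66 - 8\right) \left(\left(6 + i - \frac{9}{8}\right) + 2 \sqrt{3}\right) = - 74 \left(\left(\frac{39}{8} + i\right) + 2 \sqrt{3}\right) = - 74 \left(\frac{39}{8} + i + 2 \sqrt{3}\right) = - \frac{1443}{4} - 148 \sqrt{3} - 74 i$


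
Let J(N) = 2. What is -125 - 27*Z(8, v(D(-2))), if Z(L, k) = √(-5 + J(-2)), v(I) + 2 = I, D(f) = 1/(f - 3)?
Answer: -125 - 27*I*√3 ≈ -125.0 - 46.765*I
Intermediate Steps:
D(f) = 1/(-3 + f)
v(I) = -2 + I
Z(L, k) = I*√3 (Z(L, k) = √(-5 + 2) = √(-3) = I*√3)
-125 - 27*Z(8, v(D(-2))) = -125 - 27*I*√3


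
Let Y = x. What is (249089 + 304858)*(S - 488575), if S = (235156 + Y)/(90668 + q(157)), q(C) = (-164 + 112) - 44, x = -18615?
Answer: -24512707787972973/90572 ≈ -2.7064e+11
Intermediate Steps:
q(C) = -96 (q(C) = -52 - 44 = -96)
Y = -18615
S = 216541/90572 (S = (235156 - 18615)/(90668 - 96) = 216541/90572 ≈ 2.3908)
(249089 + 304858)*(S - 488575) = (249089 + 304858)*(216541/90572 - 488575) = 553947*(-44250998359/90572) = -24512707787972973/90572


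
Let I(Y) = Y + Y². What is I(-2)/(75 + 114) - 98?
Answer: -18520/189 ≈ -97.989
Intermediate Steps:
I(-2)/(75 + 114) - 98 = (-2*(1 - 2))/(75 + 114) - 98 = -2*(-1)/189 - 98 = 2*(1/189) - 98 = 2/189 - 98 = -18520/189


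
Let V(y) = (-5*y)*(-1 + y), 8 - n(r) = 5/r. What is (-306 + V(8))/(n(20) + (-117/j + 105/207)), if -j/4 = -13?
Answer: -80868/829 ≈ -97.549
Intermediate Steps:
j = 52 (j = -4*(-13) = 52)
n(r) = 8 - 5/r
V(y) = -5*y*(-1 + y)
(-306 + V(8))/(n(20) + (-117/j + 105/207)) = (-306 + 5*8*(1 - 1*8))/((8 - 5/20) + (-117/52 + 105/207)) = (-306 + 5*8*(1 - 8))/((8 - 5*1/20) + (-117*1/52 + 105*(1/207))) = (-306 + 5*8*(-7))/((8 - 1/4) + (-9/4 + 35/69)) = (-306 - 280)/(31/4 - 481/276) = -586/829/138 = -586*138/829 = -80868/829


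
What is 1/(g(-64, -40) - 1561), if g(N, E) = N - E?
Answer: -1/1585 ≈ -0.00063092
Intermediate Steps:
1/(g(-64, -40) - 1561) = 1/((-64 - 1*(-40)) - 1561) = 1/((-64 + 40) - 1561) = 1/(-24 - 1561) = 1/(-1585) = -1/1585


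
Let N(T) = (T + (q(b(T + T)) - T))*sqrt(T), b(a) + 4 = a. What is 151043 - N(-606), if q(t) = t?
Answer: 151043 + 1216*I*sqrt(606) ≈ 1.5104e+5 + 29934.0*I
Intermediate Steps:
b(a) = -4 + a
N(T) = sqrt(T)*(-4 + 2*T) (N(T) = (T + ((-4 + (T + T)) - T))*sqrt(T) = (T + ((-4 + 2*T) - T))*sqrt(T) = (T + (-4 + T))*sqrt(T) = (-4 + 2*T)*sqrt(T) = sqrt(T)*(-4 + 2*T))
151043 - N(-606) = 151043 - 2*sqrt(-606)*(-2 - 606) = 151043 - 2*I*sqrt(606)*(-608) = 151043 - (-1216)*I*sqrt(606) = 151043 + 1216*I*sqrt(606)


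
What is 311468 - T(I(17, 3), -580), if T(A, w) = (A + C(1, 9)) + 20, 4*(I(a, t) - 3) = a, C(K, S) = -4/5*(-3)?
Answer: 6228767/20 ≈ 3.1144e+5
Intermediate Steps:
C(K, S) = 12/5 (C(K, S) = -4*1/5*(-3) = -4/5*(-3) = 12/5)
I(a, t) = 3 + a/4
T(A, w) = 112/5 + A (T(A, w) = (A + 12/5) + 20 = (12/5 + A) + 20 = 112/5 + A)
311468 - T(I(17, 3), -580) = 311468 - (112/5 + (3 + (1/4)*17)) = 311468 - (112/5 + (3 + 17/4)) = 311468 - (112/5 + 29/4) = 311468 - 1*593/20 = 311468 - 593/20 = 6228767/20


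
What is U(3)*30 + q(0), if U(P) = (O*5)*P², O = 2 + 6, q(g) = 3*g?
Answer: 10800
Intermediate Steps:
O = 8
U(P) = 40*P² (U(P) = (8*5)*P² = 40*P²)
U(3)*30 + q(0) = (40*3²)*30 + 3*0 = (40*9)*30 + 0 = 360*30 + 0 = 10800 + 0 = 10800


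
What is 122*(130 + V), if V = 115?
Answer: 29890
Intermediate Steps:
122*(130 + V) = 122*(130 + 115) = 122*245 = 29890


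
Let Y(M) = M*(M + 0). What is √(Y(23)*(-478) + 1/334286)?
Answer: I*√78273137767706/17594 ≈ 502.85*I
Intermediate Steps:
Y(M) = M² (Y(M) = M*M = M²)
√(Y(23)*(-478) + 1/334286) = √(23²*(-478) + 1/334286) = √(529*(-478) + 1/334286) = √(-252862 + 1/334286) = √(-84528226531/334286) = I*√78273137767706/17594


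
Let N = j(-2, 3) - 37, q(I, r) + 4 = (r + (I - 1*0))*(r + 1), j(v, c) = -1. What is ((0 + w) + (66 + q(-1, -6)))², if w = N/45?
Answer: 18722929/2025 ≈ 9245.9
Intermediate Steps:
q(I, r) = -4 + (1 + r)*(I + r) (q(I, r) = -4 + (r + (I - 1*0))*(r + 1) = -4 + (r + (I + 0))*(1 + r) = -4 + (r + I)*(1 + r) = -4 + (I + r)*(1 + r) = -4 + (1 + r)*(I + r))
N = -38 (N = -1 - 37 = -38)
w = -38/45 ≈ -0.84444
((0 + w) + (66 + q(-1, -6)))² = ((0 - 38/45) + (66 + (-4 - 1 - 6 + (-6)² - 1*(-6))))² = (-38/45 + (66 + (-4 - 1 - 6 + 36 + 6)))² = (-38/45 + (66 + 31))² = (-38/45 + 97)² = (4327/45)² = 18722929/2025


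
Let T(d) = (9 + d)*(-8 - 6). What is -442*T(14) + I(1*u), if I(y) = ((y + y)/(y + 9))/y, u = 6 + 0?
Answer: 2134862/15 ≈ 1.4232e+5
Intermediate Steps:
u = 6
T(d) = -126 - 14*d (T(d) = (9 + d)*(-14) = -126 - 14*d)
I(y) = 2/(9 + y) (I(y) = ((2*y)/(9 + y))/y = (2*y/(9 + y))/y = 2/(9 + y))
-442*T(14) + I(1*u) = -442*(-126 - 14*14) + 2/(9 + 1*6) = -442*(-126 - 196) + 2/(9 + 6) = -442*(-322) + 2/15 = 142324 + 2*(1/15) = 142324 + 2/15 = 2134862/15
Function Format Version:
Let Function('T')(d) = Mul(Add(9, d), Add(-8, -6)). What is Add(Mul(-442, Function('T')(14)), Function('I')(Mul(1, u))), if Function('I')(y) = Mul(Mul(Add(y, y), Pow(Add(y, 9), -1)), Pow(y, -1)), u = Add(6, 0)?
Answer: Rational(2134862, 15) ≈ 1.4232e+5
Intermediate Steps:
u = 6
Function('T')(d) = Add(-126, Mul(-14, d)) (Function('T')(d) = Mul(Add(9, d), -14) = Add(-126, Mul(-14, d)))
Function('I')(y) = Mul(2, Pow(Add(9, y), -1)) (Function('I')(y) = Mul(Mul(Mul(2, y), Pow(Add(9, y), -1)), Pow(y, -1)) = Mul(Mul(2, y, Pow(Add(9, y), -1)), Pow(y, -1)) = Mul(2, Pow(Add(9, y), -1)))
Add(Mul(-442, Function('T')(14)), Function('I')(Mul(1, u))) = Add(Mul(-442, Add(-126, Mul(-14, 14))), Mul(2, Pow(Add(9, Mul(1, 6)), -1))) = Add(Mul(-442, Add(-126, -196)), Mul(2, Pow(Add(9, 6), -1))) = Add(Mul(-442, -322), Mul(2, Pow(15, -1))) = Add(142324, Mul(2, Rational(1, 15))) = Add(142324, Rational(2, 15)) = Rational(2134862, 15)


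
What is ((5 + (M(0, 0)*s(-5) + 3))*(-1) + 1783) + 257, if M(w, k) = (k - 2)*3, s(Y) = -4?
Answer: 2008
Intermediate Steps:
M(w, k) = -6 + 3*k (M(w, k) = (-2 + k)*3 = -6 + 3*k)
((5 + (M(0, 0)*s(-5) + 3))*(-1) + 1783) + 257 = ((5 + ((-6 + 3*0)*(-4) + 3))*(-1) + 1783) + 257 = ((5 + ((-6 + 0)*(-4) + 3))*(-1) + 1783) + 257 = ((5 + (-6*(-4) + 3))*(-1) + 1783) + 257 = ((5 + (24 + 3))*(-1) + 1783) + 257 = ((5 + 27)*(-1) + 1783) + 257 = (32*(-1) + 1783) + 257 = (-32 + 1783) + 257 = 1751 + 257 = 2008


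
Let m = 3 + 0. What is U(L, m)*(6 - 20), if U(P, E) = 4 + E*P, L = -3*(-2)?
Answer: -308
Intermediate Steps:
L = 6
m = 3
U(L, m)*(6 - 20) = (4 + 3*6)*(6 - 20) = (4 + 18)*(-14) = 22*(-14) = -308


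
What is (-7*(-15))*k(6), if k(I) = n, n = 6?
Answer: 630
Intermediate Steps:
k(I) = 6
(-7*(-15))*k(6) = -7*(-15)*6 = 105*6 = 630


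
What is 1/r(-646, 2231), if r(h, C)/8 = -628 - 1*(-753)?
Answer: 1/1000 ≈ 0.0010000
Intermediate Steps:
r(h, C) = 1000 (r(h, C) = 8*(-628 - 1*(-753)) = 8*(-628 + 753) = 8*125 = 1000)
1/r(-646, 2231) = 1/1000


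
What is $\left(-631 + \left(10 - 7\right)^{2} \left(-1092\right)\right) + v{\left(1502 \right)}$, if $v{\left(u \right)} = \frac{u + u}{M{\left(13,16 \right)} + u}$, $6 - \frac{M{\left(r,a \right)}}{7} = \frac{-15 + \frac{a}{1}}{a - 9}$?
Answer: $- \frac{16135233}{1543} \approx -10457.0$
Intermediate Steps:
$M{\left(r,a \right)} = 42 - \frac{7 \left(-15 + a\right)}{-9 + a}$ ($M{\left(r,a \right)} = 42 - 7 \frac{-15 + \frac{a}{1}}{a - 9} = 42 - 7 \frac{-15 + a 1}{-9 + a} = 42 - 7 \frac{-15 + a}{-9 + a} = 42 - \frac{7 \left(-15 + a\right)}{-9 + a}$)
$v{\left(u \right)} = \frac{2 u}{41 + u}$ ($v{\left(u \right)} = \frac{u + u}{\frac{7 \left(-39 + 5 \cdot 16\right)}{-9 + 16} + u} = \frac{2 u}{\frac{7 \left(-39 + 80\right)}{7} + u} = \frac{2 u}{7 \cdot \frac{1}{7} \cdot 41 + u} = \frac{2 u}{41 + u}$)
$\left(-631 + \left(10 - 7\right)^{2} \left(-1092\right)\right) + v{\left(1502 \right)} = \left(-631 + \left(10 - 7\right)^{2} \left(-1092\right)\right) + 2 \cdot 1502 \frac{1}{41 + 1502} = \left(-631 + 3^{2} \left(-1092\right)\right) + 2 \cdot 1502 \cdot \frac{1}{1543} = \left(-631 + 9 \left(-1092\right)\right) + 2 \cdot 1502 \cdot \frac{1}{1543} = \left(-631 - 9828\right) + \frac{3004}{1543} = -10459 + \frac{3004}{1543} = - \frac{16135233}{1543}$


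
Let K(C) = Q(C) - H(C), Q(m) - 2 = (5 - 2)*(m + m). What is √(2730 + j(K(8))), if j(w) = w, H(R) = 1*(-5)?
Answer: √2785 ≈ 52.773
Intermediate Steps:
H(R) = -5
Q(m) = 2 + 6*m (Q(m) = 2 + (5 - 2)*(m + m) = 2 + 3*(2*m) = 2 + 6*m)
K(C) = 7 + 6*C (K(C) = (2 + 6*C) - 1*(-5) = (2 + 6*C) + 5 = 7 + 6*C)
√(2730 + j(K(8))) = √(2730 + (7 + 6*8)) = √(2730 + (7 + 48)) = √(2730 + 55) = √2785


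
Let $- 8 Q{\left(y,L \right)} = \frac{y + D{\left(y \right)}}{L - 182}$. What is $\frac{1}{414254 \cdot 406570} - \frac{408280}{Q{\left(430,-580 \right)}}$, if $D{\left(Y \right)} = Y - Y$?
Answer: $- \frac{41918439309653264597}{7242199697540} \approx -5.7881 \cdot 10^{6}$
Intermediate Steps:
$D{\left(Y \right)} = 0$
$Q{\left(y,L \right)} = - \frac{y}{8 \left(-182 + L\right)}$ ($Q{\left(y,L \right)} = - \frac{\left(y + 0\right) \frac{1}{L - 182}}{8} = - \frac{y \frac{1}{-182 + L}}{8} = - \frac{y}{8 \left(-182 + L\right)}$)
$\frac{1}{414254 \cdot 406570} - \frac{408280}{Q{\left(430,-580 \right)}} = \frac{1}{414254 \cdot 406570} - \frac{408280}{\left(-1\right) 430 \frac{1}{-1456 + 8 \left(-580\right)}} = \frac{1}{414254} \cdot \frac{1}{406570} - \frac{408280}{\left(-1\right) 430 \frac{1}{-1456 - 4640}} = \frac{1}{168423248780} - \frac{408280}{\left(-1\right) 430 \frac{1}{-6096}} = \frac{1}{168423248780} - \frac{408280}{\left(-1\right) 430 \left(- \frac{1}{6096}\right)} = \frac{1}{168423248780} - \frac{408280}{\frac{215}{3048}} = \frac{1}{168423248780} - \frac{248887488}{43} = - \frac{41918439309653264597}{7242199697540}$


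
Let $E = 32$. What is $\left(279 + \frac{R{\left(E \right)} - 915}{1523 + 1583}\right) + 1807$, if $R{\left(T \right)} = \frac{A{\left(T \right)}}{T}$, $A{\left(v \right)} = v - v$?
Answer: $\frac{6478201}{3106} \approx 2085.7$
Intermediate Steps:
$A{\left(v \right)} = 0$
$R{\left(T \right)} = 0$ ($R{\left(T \right)} = \frac{0}{T} = 0$)
$\left(279 + \frac{R{\left(E \right)} - 915}{1523 + 1583}\right) + 1807 = \left(279 + \frac{0 - 915}{1523 + 1583}\right) + 1807 = \left(279 - \frac{915}{3106}\right) + 1807 = \frac{865659}{3106} + 1807 = \frac{6478201}{3106}$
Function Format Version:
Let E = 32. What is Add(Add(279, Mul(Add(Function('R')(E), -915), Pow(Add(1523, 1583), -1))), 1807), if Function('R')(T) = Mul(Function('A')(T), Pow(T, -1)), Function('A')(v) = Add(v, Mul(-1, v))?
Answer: Rational(6478201, 3106) ≈ 2085.7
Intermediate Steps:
Function('A')(v) = 0
Function('R')(T) = 0 (Function('R')(T) = Mul(0, Pow(T, -1)) = 0)
Add(Add(279, Mul(Add(Function('R')(E), -915), Pow(Add(1523, 1583), -1))), 1807) = Add(Add(279, Mul(Add(0, -915), Pow(Add(1523, 1583), -1))), 1807) = Add(Add(279, Mul(-915, Pow(3106, -1))), 1807) = Add(Add(279, Mul(-915, Rational(1, 3106))), 1807) = Add(Add(279, Rational(-915, 3106)), 1807) = Add(Rational(865659, 3106), 1807) = Rational(6478201, 3106)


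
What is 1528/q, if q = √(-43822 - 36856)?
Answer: -764*I*√80678/40339 ≈ -5.3795*I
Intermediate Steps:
q = I*√80678 (q = √(-80678) = I*√80678 ≈ 284.04*I)
1528/q = 1528/((I*√80678)) = 1528*(-I*√80678/80678) = -764*I*√80678/40339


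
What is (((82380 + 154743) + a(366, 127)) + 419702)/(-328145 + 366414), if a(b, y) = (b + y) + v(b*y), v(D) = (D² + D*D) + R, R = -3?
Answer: 4321809963/38269 ≈ 1.1293e+5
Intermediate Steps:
v(D) = -3 + 2*D² (v(D) = (D² + D*D) - 3 = (D² + D²) - 3 = 2*D² - 3 = -3 + 2*D²)
a(b, y) = -3 + b + y + 2*b²*y² (a(b, y) = (b + y) + (-3 + 2*(b*y)²) = (b + y) + (-3 + 2*(b²*y²)) = (b + y) + (-3 + 2*b²*y²) = -3 + b + y + 2*b²*y²)
(((82380 + 154743) + a(366, 127)) + 419702)/(-328145 + 366414) = (((82380 + 154743) + (-3 + 366 + 127 + 2*366²*127²)) + 419702)/(-328145 + 366414) = ((237123 + (-3 + 366 + 127 + 2*133956*16129)) + 419702)/38269 = ((237123 + (-3 + 366 + 127 + 4321152648)) + 419702)*(1/38269) = ((237123 + 4321153138) + 419702)*(1/38269) = (4321390261 + 419702)*(1/38269) = 4321809963*(1/38269) = 4321809963/38269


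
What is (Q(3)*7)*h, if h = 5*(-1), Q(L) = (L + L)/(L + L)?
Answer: -35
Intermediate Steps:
Q(L) = 1 (Q(L) = (2*L)/((2*L)) = (2*L)*(1/(2*L)) = 1)
h = -5
(Q(3)*7)*h = (1*7)*(-5) = 7*(-5) = -35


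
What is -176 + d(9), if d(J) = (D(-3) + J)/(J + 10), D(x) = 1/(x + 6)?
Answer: -10004/57 ≈ -175.51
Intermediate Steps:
D(x) = 1/(6 + x)
d(J) = (1/3 + J)/(10 + J) (d(J) = (1/(6 - 3) + J)/(J + 10) = (1/3 + J)/(10 + J))
-176 + d(9) = -176 + (1/3 + 9)/(10 + 9) = -176 + (28/3)/19 = -176 + (1/19)*(28/3) = -176 + 28/57 = -10004/57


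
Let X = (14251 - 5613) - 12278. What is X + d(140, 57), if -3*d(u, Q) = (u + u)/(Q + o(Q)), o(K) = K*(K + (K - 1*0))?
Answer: -14316176/3933 ≈ -3640.0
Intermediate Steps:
o(K) = 2*K**2 (o(K) = K*(K + (K + 0)) = K*(K + K) = K*(2*K) = 2*K**2)
X = -3640 (X = 8638 - 12278 = -3640)
d(u, Q) = -2*u/(3*(Q + 2*Q**2)) (d(u, Q) = -(u + u)/(3*(Q + 2*Q**2)) = -2*u/(3*(Q + 2*Q**2)))
X + d(140, 57) = -3640 - 2/3*140/(57*(1 + 2*57)) = -3640 - 2/3*140*1/57/(1 + 114) = -3640 - 2/3*140*1/57/115 = -3640 - 2/3*140*1/57*1/115 = -3640 - 56/3933 = -14316176/3933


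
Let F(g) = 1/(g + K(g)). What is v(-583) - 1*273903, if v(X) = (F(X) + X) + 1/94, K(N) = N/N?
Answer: -3754144900/13677 ≈ -2.7449e+5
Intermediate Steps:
K(N) = 1
F(g) = 1/(1 + g) (F(g) = 1/(g + 1) = 1/(1 + g))
v(X) = 1/94 + X + 1/(1 + X) (v(X) = (1/(1 + X) + X) + 1/94 = (X + 1/(1 + X)) + 1/94 = 1/94 + X + 1/(1 + X))
v(-583) - 1*273903 = (94 + (1 - 583)*(1 + 94*(-583)))/(94*(1 - 583)) - 1*273903 = (1/94)*(94 - 582*(1 - 54802))/(-582) - 273903 = (1/94)*(-1/582)*(94 - 582*(-54801)) - 273903 = (1/94)*(-1/582)*(94 + 31894182) - 273903 = (1/94)*(-1/582)*31894276 - 273903 = -7973569/13677 - 273903 = -3754144900/13677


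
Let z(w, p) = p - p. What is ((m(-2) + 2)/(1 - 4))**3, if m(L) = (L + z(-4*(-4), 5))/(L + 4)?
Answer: -1/27 ≈ -0.037037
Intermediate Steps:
z(w, p) = 0
m(L) = L/(4 + L) (m(L) = (L + 0)/(L + 4) = L/(4 + L))
((m(-2) + 2)/(1 - 4))**3 = ((-2/(4 - 2) + 2)/(1 - 4))**3 = ((-2/2 + 2)/(-3))**3 = ((-2*1/2 + 2)*(-1/3))**3 = ((-1 + 2)*(-1/3))**3 = (1*(-1/3))**3 = (-1/3)**3 = -1/27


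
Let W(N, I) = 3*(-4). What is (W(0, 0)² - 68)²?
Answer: 5776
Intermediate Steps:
W(N, I) = -12
(W(0, 0)² - 68)² = ((-12)² - 68)² = (144 - 68)² = 76² = 5776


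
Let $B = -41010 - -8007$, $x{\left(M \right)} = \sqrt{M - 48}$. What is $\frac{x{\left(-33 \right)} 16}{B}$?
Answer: $- \frac{16 i}{3667} \approx - 0.0043632 i$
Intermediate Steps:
$x{\left(M \right)} = \sqrt{-48 + M}$
$B = -33003$ ($B = -41010 + 8007 = -33003$)
$\frac{x{\left(-33 \right)} 16}{B} = \frac{\sqrt{-48 - 33} \cdot 16}{-33003} = \sqrt{-81} \cdot 16 \left(- \frac{1}{33003}\right) = 9 i 16 \left(- \frac{1}{33003}\right) = 144 i \left(- \frac{1}{33003}\right) = - \frac{16 i}{3667}$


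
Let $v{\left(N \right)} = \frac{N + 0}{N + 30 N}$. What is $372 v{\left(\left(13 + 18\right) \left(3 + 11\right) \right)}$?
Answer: $12$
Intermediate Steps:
$v{\left(N \right)} = \frac{1}{31}$ ($v{\left(N \right)} = \frac{N}{31 N} = N \frac{1}{31 N} = \frac{1}{31}$)
$372 v{\left(\left(13 + 18\right) \left(3 + 11\right) \right)} = 372 \cdot \frac{1}{31} = 12$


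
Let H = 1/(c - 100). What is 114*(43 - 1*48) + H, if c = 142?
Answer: -23939/42 ≈ -569.98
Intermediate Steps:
H = 1/42 (H = 1/(142 - 100) = 1/42 ≈ 0.023810)
114*(43 - 1*48) + H = 114*(43 - 1*48) + 1/42 = 114*(43 - 48) + 1/42 = 114*(-5) + 1/42 = -570 + 1/42 = -23939/42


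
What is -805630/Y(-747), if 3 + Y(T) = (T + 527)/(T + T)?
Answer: 601805610/2131 ≈ 2.8241e+5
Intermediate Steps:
Y(T) = -3 + (527 + T)/(2*T) (Y(T) = -3 + (T + 527)/(T + T) = -3 + (527 + T)/((2*T)) = -3 + (527 + T)*(1/(2*T)) = -3 + (527 + T)/(2*T))
-805630/Y(-747) = -805630*(-1494/(527 - 5*(-747))) = -805630*(-1494/(527 + 3735)) = -805630/((½)*(-1/747)*4262) = -805630/(-2131/747) = -805630*(-747/2131) = 601805610/2131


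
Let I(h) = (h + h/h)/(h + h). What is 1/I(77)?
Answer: 77/39 ≈ 1.9744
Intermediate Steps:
I(h) = (1 + h)/(2*h) (I(h) = (h + 1)/((2*h)) = (1 + h)*(1/(2*h)) = (1 + h)/(2*h))
1/I(77) = 1/((1/2)*(1 + 77)/77) = 1/((1/2)*(1/77)*78) = 1/(39/77) = 77/39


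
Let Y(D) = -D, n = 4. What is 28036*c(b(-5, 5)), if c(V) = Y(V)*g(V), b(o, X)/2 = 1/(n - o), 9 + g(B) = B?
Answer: 4429688/81 ≈ 54688.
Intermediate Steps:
g(B) = -9 + B
b(o, X) = 2/(4 - o)
c(V) = -V*(-9 + V) (c(V) = (-V)*(-9 + V) = -V*(-9 + V))
28036*c(b(-5, 5)) = 28036*((-2/(-4 - 5))*(9 - (-2)/(-4 - 5))) = 28036*((-2/(-9))*(9 - (-2)/(-9))) = 28036*((-2*(-⅑))*(9 - (-2)*(-1)/9)) = 28036*(2*(9 - 1*2/9)/9) = 28036*(2*(9 - 2/9)/9) = 28036*((2/9)*(79/9)) = 28036*(158/81) = 4429688/81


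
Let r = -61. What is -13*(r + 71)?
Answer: -130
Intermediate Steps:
-13*(r + 71) = -13*(-61 + 71) = -13*10 = -130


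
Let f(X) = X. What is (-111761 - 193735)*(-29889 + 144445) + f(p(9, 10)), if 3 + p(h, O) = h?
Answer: -34996399770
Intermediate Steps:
p(h, O) = -3 + h
(-111761 - 193735)*(-29889 + 144445) + f(p(9, 10)) = (-111761 - 193735)*(-29889 + 144445) + (-3 + 9) = -305496*114556 + 6 = -34996399776 + 6 = -34996399770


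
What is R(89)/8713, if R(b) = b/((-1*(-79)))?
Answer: 89/688327 ≈ 0.00012930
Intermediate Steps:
R(b) = b/79
R(89)/8713 = ((1/79)*89)/8713 = (89/79)*(1/8713) = 89/688327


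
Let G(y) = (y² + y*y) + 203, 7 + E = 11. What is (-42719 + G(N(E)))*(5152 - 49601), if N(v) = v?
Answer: 1888371316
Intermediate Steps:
E = 4 (E = -7 + 11 = 4)
G(y) = 203 + 2*y² (G(y) = (y² + y²) + 203 = 2*y² + 203 = 203 + 2*y²)
(-42719 + G(N(E)))*(5152 - 49601) = (-42719 + (203 + 2*4²))*(5152 - 49601) = (-42719 + (203 + 2*16))*(-44449) = (-42719 + (203 + 32))*(-44449) = (-42719 + 235)*(-44449) = -42484*(-44449) = 1888371316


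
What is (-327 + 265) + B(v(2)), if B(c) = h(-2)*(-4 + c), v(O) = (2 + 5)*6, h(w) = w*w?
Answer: 90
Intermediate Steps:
h(w) = w**2
v(O) = 42 (v(O) = 7*6 = 42)
B(c) = -16 + 4*c (B(c) = (-2)**2*(-4 + c) = 4*(-4 + c) = -16 + 4*c)
(-327 + 265) + B(v(2)) = (-327 + 265) + (-16 + 4*42) = -62 + (-16 + 168) = -62 + 152 = 90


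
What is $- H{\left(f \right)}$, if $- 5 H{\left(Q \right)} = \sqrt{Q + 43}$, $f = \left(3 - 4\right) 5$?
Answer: $\frac{\sqrt{38}}{5} \approx 1.2329$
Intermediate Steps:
$f = -5$ ($f = \left(-1\right) 5 = -5$)
$H{\left(Q \right)} = - \frac{\sqrt{43 + Q}}{5}$ ($H{\left(Q \right)} = - \frac{\sqrt{Q + 43}}{5} = - \frac{\sqrt{43 + Q}}{5}$)
$- H{\left(f \right)} = - \frac{\left(-1\right) \sqrt{43 - 5}}{5} = - \frac{\left(-1\right) \sqrt{38}}{5} = \frac{\sqrt{38}}{5}$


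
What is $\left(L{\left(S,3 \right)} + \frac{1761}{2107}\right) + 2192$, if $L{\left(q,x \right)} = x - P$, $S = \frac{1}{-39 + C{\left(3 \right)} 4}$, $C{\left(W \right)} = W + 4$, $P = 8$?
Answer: $\frac{4609770}{2107} \approx 2187.8$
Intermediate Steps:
$C{\left(W \right)} = 4 + W$
$S = - \frac{1}{11}$ ($S = \frac{1}{-39 + \left(4 + 3\right) 4} = \frac{1}{-39 + 7 \cdot 4} = \frac{1}{-39 + 28} = \frac{1}{-11} = - \frac{1}{11} \approx -0.090909$)
$L{\left(q,x \right)} = -8 + x$ ($L{\left(q,x \right)} = x - 8 = -8 + x$)
$\left(L{\left(S,3 \right)} + \frac{1761}{2107}\right) + 2192 = \left(\left(-8 + 3\right) + \frac{1761}{2107}\right) + 2192 = \left(-5 + 1761 \cdot \frac{1}{2107}\right) + 2192 = \left(-5 + \frac{1761}{2107}\right) + 2192 = - \frac{8774}{2107} + 2192 = \frac{4609770}{2107}$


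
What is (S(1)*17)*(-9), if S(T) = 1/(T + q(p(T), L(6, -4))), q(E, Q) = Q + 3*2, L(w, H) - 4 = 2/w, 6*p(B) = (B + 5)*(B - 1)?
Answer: -27/2 ≈ -13.500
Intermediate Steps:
p(B) = (-1 + B)*(5 + B)/6 (p(B) = ((B + 5)*(B - 1))/6 = ((5 + B)*(-1 + B))/6 = ((-1 + B)*(5 + B))/6 = (-1 + B)*(5 + B)/6)
L(w, H) = 4 + 2/w
q(E, Q) = 6 + Q (q(E, Q) = Q + 6 = 6 + Q)
S(T) = 1/(31/3 + T) (S(T) = 1/(T + (6 + (4 + 2/6))) = 1/(T + (6 + (4 + 2*(1/6)))) = 1/(T + (6 + (4 + 1/3))) = 1/(T + (6 + 13/3)) = 1/(T + 31/3) = 1/(31/3 + T))
(S(1)*17)*(-9) = ((3/(31 + 3*1))*17)*(-9) = ((3/(31 + 3))*17)*(-9) = ((3/34)*17)*(-9) = (3/2)*(-9) = -27/2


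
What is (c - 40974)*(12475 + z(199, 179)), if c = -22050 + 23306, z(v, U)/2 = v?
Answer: -511289814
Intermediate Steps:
z(v, U) = 2*v
c = 1256
(c - 40974)*(12475 + z(199, 179)) = (1256 - 40974)*(12475 + 2*199) = -39718*(12475 + 398) = -39718*12873 = -511289814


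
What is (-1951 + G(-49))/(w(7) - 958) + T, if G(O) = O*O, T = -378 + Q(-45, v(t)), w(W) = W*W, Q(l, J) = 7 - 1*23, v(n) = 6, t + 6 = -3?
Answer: -39844/101 ≈ -394.50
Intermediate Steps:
t = -9 (t = -6 - 3 = -9)
Q(l, J) = -16 (Q(l, J) = 7 - 23 = -16)
w(W) = W²
T = -394 (T = -378 - 16 = -394)
G(O) = O²
(-1951 + G(-49))/(w(7) - 958) + T = (-1951 + (-49)²)/(7² - 958) - 394 = (-1951 + 2401)/(49 - 958) - 394 = 450/(-909) - 394 = 450*(-1/909) - 394 = -50/101 - 394 = -39844/101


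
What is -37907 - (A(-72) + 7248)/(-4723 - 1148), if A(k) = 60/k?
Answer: -1335268499/35226 ≈ -37906.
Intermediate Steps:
-37907 - (A(-72) + 7248)/(-4723 - 1148) = -37907 - (60/(-72) + 7248)/(-4723 - 1148) = -37907 - (60*(-1/72) + 7248)/(-5871) = -37907 - (-⅚ + 7248)*(-1)/5871 = -37907 - 43483*(-1)/(6*5871) = -37907 - 1*(-43483/35226) = -37907 + 43483/35226 = -1335268499/35226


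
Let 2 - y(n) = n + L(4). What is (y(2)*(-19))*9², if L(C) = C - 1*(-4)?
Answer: 12312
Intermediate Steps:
L(C) = 4 + C (L(C) = C + 4 = 4 + C)
y(n) = -6 - n (y(n) = 2 - (n + (4 + 4)) = 2 - (n + 8) = 2 - (8 + n) = 2 + (-8 - n) = -6 - n)
(y(2)*(-19))*9² = ((-6 - 1*2)*(-19))*9² = ((-6 - 2)*(-19))*81 = -8*(-19)*81 = 152*81 = 12312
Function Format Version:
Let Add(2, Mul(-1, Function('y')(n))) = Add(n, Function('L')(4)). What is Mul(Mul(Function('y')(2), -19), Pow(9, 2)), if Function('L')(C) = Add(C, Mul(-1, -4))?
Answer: 12312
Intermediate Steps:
Function('L')(C) = Add(4, C) (Function('L')(C) = Add(C, 4) = Add(4, C))
Function('y')(n) = Add(-6, Mul(-1, n)) (Function('y')(n) = Add(2, Mul(-1, Add(n, Add(4, 4)))) = Add(2, Mul(-1, Add(n, 8))) = Add(2, Mul(-1, Add(8, n))) = Add(2, Add(-8, Mul(-1, n))) = Add(-6, Mul(-1, n)))
Mul(Mul(Function('y')(2), -19), Pow(9, 2)) = Mul(Mul(Add(-6, Mul(-1, 2)), -19), Pow(9, 2)) = Mul(Mul(Add(-6, -2), -19), 81) = Mul(Mul(-8, -19), 81) = Mul(152, 81) = 12312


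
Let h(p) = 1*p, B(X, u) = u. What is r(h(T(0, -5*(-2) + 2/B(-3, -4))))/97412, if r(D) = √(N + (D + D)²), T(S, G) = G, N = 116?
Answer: 3*√53/97412 ≈ 0.00022421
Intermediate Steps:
h(p) = p
r(D) = √(116 + 4*D²) (r(D) = √(116 + (D + D)²) = √(116 + (2*D)²) = √(116 + 4*D²))
r(h(T(0, -5*(-2) + 2/B(-3, -4))))/97412 = (2*√(29 + (-5*(-2) + 2/(-4))²))/97412 = (2*√(29 + (10 + 2*(-¼))²))*(1/97412) = (2*√(29 + (10 - ½)²))*(1/97412) = (2*√(29 + (19/2)²))*(1/97412) = (2*√(29 + 361/4))*(1/97412) = (2*√(477/4))*(1/97412) = (2*(3*√53/2))*(1/97412) = (3*√53)*(1/97412) = 3*√53/97412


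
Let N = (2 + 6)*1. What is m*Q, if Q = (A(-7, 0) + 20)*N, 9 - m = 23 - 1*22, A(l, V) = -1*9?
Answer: 704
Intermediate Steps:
A(l, V) = -9
N = 8 (N = 8*1 = 8)
m = 8 (m = 9 - (23 - 1*22) = 9 - (23 - 22) = 9 - 1*1 = 9 - 1 = 8)
Q = 88 (Q = (-9 + 20)*8 = 11*8 = 88)
m*Q = 8*88 = 704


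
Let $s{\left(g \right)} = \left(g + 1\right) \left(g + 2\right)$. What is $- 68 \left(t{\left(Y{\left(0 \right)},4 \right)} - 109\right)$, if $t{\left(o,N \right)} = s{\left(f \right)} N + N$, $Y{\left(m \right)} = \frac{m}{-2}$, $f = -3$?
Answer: $6596$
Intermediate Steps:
$s{\left(g \right)} = \left(1 + g\right) \left(2 + g\right)$
$Y{\left(m \right)} = - \frac{m}{2}$ ($Y{\left(m \right)} = m \left(- \frac{1}{2}\right) = - \frac{m}{2}$)
$t{\left(o,N \right)} = 3 N$ ($t{\left(o,N \right)} = \left(2 + \left(-3\right)^{2} + 3 \left(-3\right)\right) N + N = \left(2 + 9 - 9\right) N + N = 2 N + N = 3 N$)
$- 68 \left(t{\left(Y{\left(0 \right)},4 \right)} - 109\right) = - 68 \left(3 \cdot 4 - 109\right) = - 68 \left(12 - 109\right) = \left(-68\right) \left(-97\right) = 6596$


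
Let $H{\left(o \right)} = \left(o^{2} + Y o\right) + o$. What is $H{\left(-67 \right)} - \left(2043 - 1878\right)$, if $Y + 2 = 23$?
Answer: $2850$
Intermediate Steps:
$Y = 21$ ($Y = -2 + 23 = 21$)
$H{\left(o \right)} = o^{2} + 22 o$ ($H{\left(o \right)} = \left(o^{2} + 21 o\right) + o = o^{2} + 22 o$)
$H{\left(-67 \right)} - \left(2043 - 1878\right) = - 67 \left(22 - 67\right) - \left(2043 - 1878\right) = \left(-67\right) \left(-45\right) - \left(2043 - 1878\right) = 3015 - 165 = 2850$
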